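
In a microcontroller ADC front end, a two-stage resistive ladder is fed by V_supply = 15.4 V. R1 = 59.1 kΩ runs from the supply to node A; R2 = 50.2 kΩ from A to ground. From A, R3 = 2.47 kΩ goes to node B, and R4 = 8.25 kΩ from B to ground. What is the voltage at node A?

Looking into the second stage from A: R3 + R4 = 10.72 kΩ appears in parallel with R2.
R2 ‖ (R3+R4) = 8.834 kΩ.
So V_A = 15.4 × 0.1300 = 2.003 V.

V_A ≈ 2.00 V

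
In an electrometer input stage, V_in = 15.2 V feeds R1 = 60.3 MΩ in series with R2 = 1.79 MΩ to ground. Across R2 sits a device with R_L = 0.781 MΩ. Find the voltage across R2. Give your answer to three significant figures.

V_out ≈ 0.136 V

The load sits in parallel with R2, giving an effective lower resistance R2' = R2·R_L/(R2+R_L) = 0.5438 MΩ.
Then V_out = V_in · R2'/(R1 + R2') = 15.2 × 0.5438/60.84 = 0.1358 V.
(Unloaded it would be 0.438 V; the load pulls it down.)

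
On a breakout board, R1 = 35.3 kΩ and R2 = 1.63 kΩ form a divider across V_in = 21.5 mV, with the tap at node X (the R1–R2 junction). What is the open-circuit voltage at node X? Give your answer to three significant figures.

Open-circuit (no load on X): V_th = V_in · R2/(R1 + R2) = 21.5 × 1.63/(35.30 + 1.63) = 0.9490 mV.

V_th ≈ 0.949 mV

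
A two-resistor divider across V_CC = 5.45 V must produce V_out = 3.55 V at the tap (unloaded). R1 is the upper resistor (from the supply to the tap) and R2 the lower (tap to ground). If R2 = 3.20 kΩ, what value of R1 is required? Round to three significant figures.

V_out/V_CC = R2/(R1+R2) = 0.6514.
So R1 = R2 · (V_CC/V_out − 1) = 3.20 × (5.45/3.55 − 1) = 3.20 × 0.5352 = 1.713 kΩ.

R1 ≈ 1.71 kΩ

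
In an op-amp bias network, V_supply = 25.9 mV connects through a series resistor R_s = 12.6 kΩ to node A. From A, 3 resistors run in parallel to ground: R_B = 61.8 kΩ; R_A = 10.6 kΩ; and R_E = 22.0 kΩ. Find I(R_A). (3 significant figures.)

Combine the parallel branches: R_p = (1/61.8 + 1/10.6 + 1/22.0)⁻¹ = 6.411 kΩ.
V_A by voltage divider: V_A = 25.9 × 6.411/(12.6 + 6.411) = 8.734 mV.
I(R_A) = V_A / R_A = 8.734/10.6 = 0.8240 µA.

I ≈ 0.824 µA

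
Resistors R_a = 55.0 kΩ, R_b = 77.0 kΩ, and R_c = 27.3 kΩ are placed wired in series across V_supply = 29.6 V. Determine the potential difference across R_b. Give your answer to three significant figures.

V ≈ 14.3 V

Series total: ΣR = 55.0 + 77.0 + 27.3 = 159.3 kΩ.
V = V_supply · R/ΣR = 29.6 × 0.4834 = 14.31 V.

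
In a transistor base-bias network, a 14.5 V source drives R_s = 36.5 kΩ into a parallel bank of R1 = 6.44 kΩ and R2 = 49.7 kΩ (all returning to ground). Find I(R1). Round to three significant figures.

I ≈ 0.304 mA

Equivalent of the parallel group: R_p = 5.701 kΩ.
V_A = 14.5 × 5.701/42.20 = 1.959 V.
I(R1) = V_A / R1 = 1.959/6.44 = 0.3042 mA.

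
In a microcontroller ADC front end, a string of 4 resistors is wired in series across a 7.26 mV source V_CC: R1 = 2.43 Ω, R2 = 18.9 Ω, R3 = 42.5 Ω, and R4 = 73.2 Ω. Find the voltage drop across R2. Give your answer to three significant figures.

V ≈ 1.00 mV

Series total: ΣR = 2.43 + 18.9 + 42.5 + 73.2 = 137.0 Ω.
V = V_CC · R/ΣR = 7.26 × 0.1379 = 1.001 mV.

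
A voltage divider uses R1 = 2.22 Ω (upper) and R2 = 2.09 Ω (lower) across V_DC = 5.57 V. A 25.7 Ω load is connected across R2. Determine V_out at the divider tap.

The load sits in parallel with R2, giving an effective lower resistance R2' = R2·R_L/(R2+R_L) = 1.933 Ω.
Then V_out = V_DC · R2'/(R1 + R2') = 5.57 × 1.933/4.153 = 2.592 V.

V_out ≈ 2.59 V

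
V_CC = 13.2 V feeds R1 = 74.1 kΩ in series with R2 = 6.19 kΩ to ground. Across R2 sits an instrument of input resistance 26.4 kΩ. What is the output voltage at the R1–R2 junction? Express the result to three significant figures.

V_out ≈ 0.837 V

The load sits in parallel with R2, giving an effective lower resistance R2' = R2·R_L/(R2+R_L) = 5.014 kΩ.
Now apply the divider: V_out = 13.2 × 0.06338 = 0.8366 V.
(Unloaded it would be 1.02 V; the load pulls it down.)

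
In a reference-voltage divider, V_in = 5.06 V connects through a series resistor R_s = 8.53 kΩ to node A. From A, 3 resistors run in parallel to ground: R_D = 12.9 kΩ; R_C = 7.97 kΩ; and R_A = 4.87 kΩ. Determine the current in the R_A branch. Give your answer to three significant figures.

Equivalent of the parallel group: R_p = 2.449 kΩ.
Node voltage V_A = V_in · R_p/(R_s + R_p) = 5.06 × 0.2231 = 1.129 V.
Branch current I = V_A/R_A = 1.129/4.87 = 0.2318 mA.
(Check via current divider: I_total = 0.4609 mA; share G_k/ΣG = 0.5029 → same result.)

I ≈ 0.232 mA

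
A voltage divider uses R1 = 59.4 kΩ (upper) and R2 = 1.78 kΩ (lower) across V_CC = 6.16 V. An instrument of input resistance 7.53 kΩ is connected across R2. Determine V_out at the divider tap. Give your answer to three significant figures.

R2 ‖ R_L = (1.78 × 7.53)/(1.78 + 7.53) = 1.440 kΩ.
Now apply the divider: V_out = 6.16 × 0.02366 = 0.1458 V.
(Unloaded it would be 0.179 V; the load pulls it down.)

V_out ≈ 0.146 V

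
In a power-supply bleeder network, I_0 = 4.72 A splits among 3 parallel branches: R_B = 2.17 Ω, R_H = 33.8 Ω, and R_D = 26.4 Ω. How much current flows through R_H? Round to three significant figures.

I ≈ 0.264 A

Conductances: ΣG = 1/2.17 + 1/33.8 + 1/26.4 = 0.5283 (1/Ω).
Current divider: I(R_H) = I_0 · G_k/ΣG = 4.72 × (0.02959/0.5283) = 4.72 × 0.05600 = 0.2643 A.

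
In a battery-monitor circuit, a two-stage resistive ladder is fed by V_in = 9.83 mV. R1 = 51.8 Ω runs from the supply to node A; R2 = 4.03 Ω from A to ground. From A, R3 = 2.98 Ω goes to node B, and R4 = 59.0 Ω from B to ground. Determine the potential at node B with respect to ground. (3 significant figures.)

V_B ≈ 0.637 mV

Looking into the second stage from A: R3 + R4 = 61.98 Ω appears in parallel with R2.
R2 ‖ (R3+R4) = 3.784 Ω.
V_A = 9.83 × 3.784/(51.8 + 3.784) = 0.6692 mV.
Then the unloaded second divider: V_B = V_A × R4/(R3+R4) = 0.6692 × 0.9519 = 0.6370 mV.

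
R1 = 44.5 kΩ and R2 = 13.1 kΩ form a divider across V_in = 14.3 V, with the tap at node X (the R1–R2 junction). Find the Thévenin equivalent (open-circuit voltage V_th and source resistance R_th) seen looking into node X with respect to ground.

V_th ≈ 3.25 V, R_th ≈ 10.1 kΩ

Open-circuit (no load on X): V_th = V_in · R2/(R1 + R2) = 14.3 × 13.1/(44.50 + 13.1) = 3.252 V.
With V_in suppressed (replaced by a short), R_th = R1 ‖ R2 = (44.50 × 13.1)/(44.50 + 13.1) = 10.12 kΩ.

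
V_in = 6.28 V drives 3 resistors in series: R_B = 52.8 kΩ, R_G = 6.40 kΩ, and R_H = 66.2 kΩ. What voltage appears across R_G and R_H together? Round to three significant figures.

V ≈ 3.64 V

Series total: ΣR = 52.8 + 6.40 + 66.2 = 125.4 kΩ.
R_{R_G..R_H} = 6.40 + 66.2 = 72.60 kΩ.
By the voltage-divider rule, V = 6.28 × 72.60/125.4 = 3.636 V.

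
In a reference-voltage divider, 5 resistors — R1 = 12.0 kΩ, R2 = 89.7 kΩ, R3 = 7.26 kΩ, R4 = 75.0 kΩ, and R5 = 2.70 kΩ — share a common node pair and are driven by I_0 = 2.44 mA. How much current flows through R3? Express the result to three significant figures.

ΣG = 1/12.0 + 1/89.7 + 1/7.26 + 1/75.0 + 1/2.70 = 0.6159.
By the current-divider rule, I = I_0 · G_k/ΣG = 2.44 × 0.2236 = 0.5457 mA.

I ≈ 0.546 mA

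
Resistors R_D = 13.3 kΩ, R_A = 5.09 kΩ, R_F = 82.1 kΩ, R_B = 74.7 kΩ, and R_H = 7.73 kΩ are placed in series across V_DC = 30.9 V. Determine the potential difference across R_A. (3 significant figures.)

V ≈ 0.860 V

Total series resistance ΣR = 13.3 + 5.09 + 82.1 + 74.7 + 7.73 = 182.9 kΩ.
V = V_DC · R/ΣR = 30.9 × 0.02783 = 0.8598 V.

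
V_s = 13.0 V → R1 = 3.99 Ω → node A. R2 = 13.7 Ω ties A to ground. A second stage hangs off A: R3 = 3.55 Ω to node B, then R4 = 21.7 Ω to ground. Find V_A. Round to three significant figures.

Looking into the second stage from A: R3 + R4 = 25.25 Ω appears in parallel with R2.
Effective lower resistance at A: R2 ‖ 25.25 = 8.881 Ω.
V_A = 13.0 × 8.881/(3.99 + 8.881) = 8.970 V.

V_A ≈ 8.97 V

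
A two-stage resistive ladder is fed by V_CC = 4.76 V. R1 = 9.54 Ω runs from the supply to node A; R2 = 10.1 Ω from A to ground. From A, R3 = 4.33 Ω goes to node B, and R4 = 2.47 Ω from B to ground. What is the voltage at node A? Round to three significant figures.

Looking into the second stage from A: R3 + R4 = 6.800 Ω appears in parallel with R2.
Effective lower resistance at A: R2 ‖ 6.800 = 4.064 Ω.
First divider: V_A = V_CC · 4.064/(9.54 + 4.064) = 1.422 V.

V_A ≈ 1.42 V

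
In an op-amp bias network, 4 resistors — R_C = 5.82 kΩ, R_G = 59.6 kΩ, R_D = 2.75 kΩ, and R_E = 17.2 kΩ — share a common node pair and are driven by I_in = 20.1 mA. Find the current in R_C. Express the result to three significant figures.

I ≈ 5.66 mA

Total conductance ΣG = 1/5.82 + 1/59.6 + 1/2.75 + 1/17.2 = 0.6104 (units of 1/kΩ).
Current divider: I(R_C) = I_in · G_k/ΣG = 20.1 × (0.1718/0.6104) = 20.1 × 0.2815 = 5.658 mA.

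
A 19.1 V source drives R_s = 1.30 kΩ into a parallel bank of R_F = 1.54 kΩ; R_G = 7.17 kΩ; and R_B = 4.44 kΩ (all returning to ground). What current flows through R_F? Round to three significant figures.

I ≈ 5.35 mA

Equivalent of the parallel group: R_p = 0.9861 kΩ.
Node voltage V_A = V_s · R_p/(R_s + R_p) = 19.1 × 0.4314 = 8.239 V.
I(R_F) = V_A / R_F = 8.239/1.54 = 5.350 mA.
(Check via current divider: I_total = 8.355 mA; share G_k/ΣG = 0.6404 → same result.)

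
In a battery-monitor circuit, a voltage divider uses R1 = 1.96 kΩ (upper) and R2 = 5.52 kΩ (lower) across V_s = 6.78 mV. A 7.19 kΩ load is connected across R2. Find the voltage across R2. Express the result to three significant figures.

V_out ≈ 4.17 mV

First combine the lower leg with the load: R2 ‖ R_L = 3.123 kΩ.
Voltage divider with the loaded lower leg: V_out = 6.78 × 3.123/(1.96 + 3.123) = 6.78 × 0.6144 = 4.165 mV.
(Unloaded it would be 5.00 mV; the load pulls it down.)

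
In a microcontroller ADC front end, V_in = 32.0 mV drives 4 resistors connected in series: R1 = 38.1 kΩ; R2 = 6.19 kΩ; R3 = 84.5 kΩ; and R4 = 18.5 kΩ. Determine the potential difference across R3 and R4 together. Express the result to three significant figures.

Series total: ΣR = 38.1 + 6.19 + 84.5 + 18.5 = 147.3 kΩ.
R_{R3..R4} = 84.5 + 18.5 = 103.0 kΩ.
Voltage divider: V = V_in · (103.0 / 147.3) = 32.0 × 0.6993 = 22.38 mV.

V ≈ 22.4 mV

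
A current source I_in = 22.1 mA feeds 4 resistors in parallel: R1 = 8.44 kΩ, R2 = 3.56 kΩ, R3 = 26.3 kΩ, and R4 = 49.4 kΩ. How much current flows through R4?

Total conductance ΣG = 1/8.44 + 1/3.56 + 1/26.3 + 1/49.4 = 0.4576 (units of 1/kΩ).
By the current-divider rule, I = I_in · G_k/ΣG = 22.1 × 0.04423 = 0.9775 mA.

I ≈ 0.978 mA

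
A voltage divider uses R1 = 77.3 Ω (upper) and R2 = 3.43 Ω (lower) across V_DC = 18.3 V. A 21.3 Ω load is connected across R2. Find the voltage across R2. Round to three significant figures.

V_out ≈ 0.674 V

R2 ‖ R_L = (3.43 × 21.3)/(3.43 + 21.3) = 2.954 Ω.
Now apply the divider: V_out = 18.3 × 0.03681 = 0.6736 V.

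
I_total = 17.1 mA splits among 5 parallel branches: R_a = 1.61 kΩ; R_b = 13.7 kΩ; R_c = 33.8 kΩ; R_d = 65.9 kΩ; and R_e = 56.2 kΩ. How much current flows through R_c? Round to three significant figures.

ΣG = 1/1.61 + 1/13.7 + 1/33.8 + 1/65.9 + 1/56.2 = 0.7567.
R_c takes the fraction G_k/ΣG = 0.02959/0.7567 = 0.03910, so I = 17.1 × 0.03910 = 0.6686 mA.

I ≈ 0.669 mA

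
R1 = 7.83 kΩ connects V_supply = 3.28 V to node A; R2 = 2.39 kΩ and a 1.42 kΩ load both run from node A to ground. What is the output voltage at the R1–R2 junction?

V_out ≈ 0.335 V

R2 ‖ R_L = (2.39 × 1.42)/(2.39 + 1.42) = 0.8908 kΩ.
Voltage divider with the loaded lower leg: V_out = 3.28 × 0.8908/(7.83 + 0.8908) = 3.28 × 0.1021 = 0.3350 V.
(Unloaded it would be 0.767 V; the load pulls it down.)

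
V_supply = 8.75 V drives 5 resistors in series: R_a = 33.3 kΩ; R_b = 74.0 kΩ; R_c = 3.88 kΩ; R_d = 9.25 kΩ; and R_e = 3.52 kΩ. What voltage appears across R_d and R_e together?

V ≈ 0.901 V

Series total: ΣR = 33.3 + 74.0 + 3.88 + 9.25 + 3.52 = 124.0 kΩ.
R_{R_d..R_e} = 9.25 + 3.52 = 12.77 kΩ.
By the voltage-divider rule, V = 8.75 × 12.77/124.0 = 0.9015 V.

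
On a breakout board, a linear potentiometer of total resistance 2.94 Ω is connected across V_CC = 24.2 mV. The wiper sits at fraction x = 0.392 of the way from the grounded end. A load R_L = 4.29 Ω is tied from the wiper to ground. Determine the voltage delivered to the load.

Split the track: R_lower = x·R_p = 1.152 Ω, R_upper = (1−x)·R_p = 1.788 Ω.
R_L loads the lower segment: effective lower R = 0.9084 Ω.
Loaded-divider output: V_out = 24.2 × 0.3370 = 8.154 mV.

V_out ≈ 8.15 mV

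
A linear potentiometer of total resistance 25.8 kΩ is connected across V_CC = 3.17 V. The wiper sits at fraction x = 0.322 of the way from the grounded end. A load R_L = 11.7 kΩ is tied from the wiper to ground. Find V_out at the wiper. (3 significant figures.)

V_out ≈ 0.689 V

The pot divides into 17.49 kΩ above the wiper and 8.308 kΩ below.
(x·R_p) ‖ R_L = 4.858 kΩ.
V_out = 3.17 × 4.858/(17.49 + 4.858) = 0.6890 V.
(Unloaded: V_out = x·V_CC = 1.02 V.)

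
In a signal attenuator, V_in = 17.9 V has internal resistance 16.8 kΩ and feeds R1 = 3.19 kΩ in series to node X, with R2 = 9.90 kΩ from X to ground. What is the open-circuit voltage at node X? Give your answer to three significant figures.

R1' = 16.8 + 3.19 = 19.99 kΩ (source resistance + R1).
Open-circuit (no load on X): V_th = V_in · R2/(R1' + R2) = 17.9 × 9.90/(19.99 + 9.90) = 5.929 V.

V_th ≈ 5.93 V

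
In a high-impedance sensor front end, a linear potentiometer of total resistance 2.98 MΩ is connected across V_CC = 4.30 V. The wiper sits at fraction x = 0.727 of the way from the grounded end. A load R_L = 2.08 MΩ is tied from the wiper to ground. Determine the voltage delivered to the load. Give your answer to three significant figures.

V_out ≈ 2.43 V

The pot divides into 0.8135 MΩ above the wiper and 2.166 MΩ below.
(x·R_p) ‖ R_L = 1.061 MΩ.
Then V_out = V_CC · 1.061/(0.8135 + 1.061) = 2.434 V.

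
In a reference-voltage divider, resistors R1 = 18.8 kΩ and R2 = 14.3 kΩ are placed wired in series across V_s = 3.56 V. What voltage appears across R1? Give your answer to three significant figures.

V ≈ 2.02 V

ΣR = 18.8 + 14.3 = 33.10 kΩ.
V = V_s · R/ΣR = 3.56 × 0.5680 = 2.022 V.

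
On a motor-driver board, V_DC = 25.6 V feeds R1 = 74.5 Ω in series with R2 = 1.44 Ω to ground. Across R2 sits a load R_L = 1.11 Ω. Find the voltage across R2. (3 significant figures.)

The load sits in parallel with R2, giving an effective lower resistance R2' = R2·R_L/(R2+R_L) = 0.6268 Ω.
Then V_out = V_DC · R2'/(R1 + R2') = 25.6 × 0.6268/75.13 = 0.2136 V.

V_out ≈ 0.214 V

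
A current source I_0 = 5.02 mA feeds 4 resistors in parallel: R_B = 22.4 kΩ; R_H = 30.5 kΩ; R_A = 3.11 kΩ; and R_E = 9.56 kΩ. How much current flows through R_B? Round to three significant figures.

I ≈ 0.445 mA

Conductances: ΣG = 1/22.4 + 1/30.5 + 1/3.11 + 1/9.56 = 0.5036 (1/kΩ).
Current divider: I(R_B) = I_0 · G_k/ΣG = 5.02 × (0.04464/0.5036) = 5.02 × 0.08865 = 0.4450 mA.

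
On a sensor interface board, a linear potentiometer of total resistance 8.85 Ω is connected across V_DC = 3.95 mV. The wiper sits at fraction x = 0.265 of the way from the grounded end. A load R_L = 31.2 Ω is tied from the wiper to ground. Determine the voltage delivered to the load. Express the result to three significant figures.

V_out ≈ 0.992 mV

The pot divides into 6.505 Ω above the wiper and 2.345 Ω below.
(x·R_p) ‖ R_L = 2.181 Ω.
Then V_out = V_DC · 2.181/(6.505 + 2.181) = 0.9919 mV.
(Unloaded: V_out = x·V_DC = 1.05 mV.)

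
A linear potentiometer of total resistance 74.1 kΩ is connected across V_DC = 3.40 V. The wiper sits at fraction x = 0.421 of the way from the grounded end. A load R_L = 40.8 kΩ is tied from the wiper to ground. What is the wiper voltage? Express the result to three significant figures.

Lower segment x·R_p = 31.20 kΩ; upper segment (1−x)·R_p = 42.90 kΩ.
(x·R_p) ‖ R_L = 17.68 kΩ.
Then V_out = V_DC · 17.68/(42.90 + 17.68) = 0.9922 V.

V_out ≈ 0.992 V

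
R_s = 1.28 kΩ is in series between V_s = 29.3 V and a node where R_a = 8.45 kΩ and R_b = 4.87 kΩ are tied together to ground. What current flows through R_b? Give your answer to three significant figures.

I ≈ 4.25 mA

Combine the parallel branches: R_p = (1/8.45 + 1/4.87)⁻¹ = 3.089 kΩ.
Node voltage V_A = V_s · R_p/(R_s + R_p) = 29.3 × 0.7071 = 20.72 V.
Branch current I = V_A/R_b = 20.72/4.87 = 4.254 mA.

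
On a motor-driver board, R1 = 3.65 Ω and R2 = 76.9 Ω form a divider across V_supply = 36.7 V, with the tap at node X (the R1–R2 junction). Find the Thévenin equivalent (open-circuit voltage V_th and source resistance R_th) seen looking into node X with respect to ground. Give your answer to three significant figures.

With X open, the divider is unloaded: V_th = 36.7 × 76.9/80.55 = 35.04 V.
Zeroing V_supply shorts the top of R1 to ground, so R_th = R1 ‖ R2 = 3.485 Ω.

V_th ≈ 35.0 V, R_th ≈ 3.48 Ω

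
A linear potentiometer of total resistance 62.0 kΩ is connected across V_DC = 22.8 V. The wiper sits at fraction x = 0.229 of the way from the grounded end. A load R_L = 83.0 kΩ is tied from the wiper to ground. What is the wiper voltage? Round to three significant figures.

V_out ≈ 4.61 V

Split the track: R_lower = x·R_p = 14.20 kΩ, R_upper = (1−x)·R_p = 47.80 kΩ.
(x·R_p) ‖ R_L = 12.12 kΩ.
Then V_out = V_DC · 12.12/(47.80 + 12.12) = 4.613 V.
(Unloaded: V_out = x·V_DC = 5.22 V.)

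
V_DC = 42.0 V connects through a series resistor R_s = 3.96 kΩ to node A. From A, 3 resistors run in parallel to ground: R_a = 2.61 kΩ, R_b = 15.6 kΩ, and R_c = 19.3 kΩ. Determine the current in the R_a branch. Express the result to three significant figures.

I ≈ 5.41 mA

Parallel bank: R_p = 1/(1/2.61 + 1/15.6 + 1/19.3) = 2.004 kΩ.
V_A = 42.0 × 2.004/5.964 = 14.11 V.
I(R_a) = V_A / R_a = 14.11/2.61 = 5.407 mA.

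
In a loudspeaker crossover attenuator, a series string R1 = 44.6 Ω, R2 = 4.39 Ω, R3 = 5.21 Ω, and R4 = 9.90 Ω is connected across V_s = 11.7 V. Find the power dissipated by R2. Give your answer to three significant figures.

The common current is I = 11.7/64.10 = 0.1825 A.
P = I²R = 0.03332 × 4.39 = 0.1463 W.

P ≈ 0.146 W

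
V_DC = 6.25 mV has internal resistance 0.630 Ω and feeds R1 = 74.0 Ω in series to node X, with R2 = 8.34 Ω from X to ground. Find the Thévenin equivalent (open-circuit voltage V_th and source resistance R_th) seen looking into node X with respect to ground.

V_th ≈ 0.628 mV, R_th ≈ 7.50 Ω

R1' = 0.630 + 74.0 = 74.63 Ω (source resistance + R1).
V_th is the unloaded tap voltage: V_DC · R2/(R1'+R2) = 6.25 × 0.1005 = 0.6282 mV.
Zeroing V_DC shorts the top of R1' to ground, so R_th = R1' ‖ R2 = 7.502 Ω.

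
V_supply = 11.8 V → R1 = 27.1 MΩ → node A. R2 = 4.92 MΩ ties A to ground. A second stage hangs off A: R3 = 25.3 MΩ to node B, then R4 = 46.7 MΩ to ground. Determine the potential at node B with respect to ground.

Node A sees R2 in parallel with the series input of stage 2, R3 + R4 = 72.00 MΩ.
Effective lower resistance at A: R2 ‖ 72.00 = 4.605 MΩ.
First divider: V_A = V_supply · 4.605/(27.1 + 4.605) = 1.714 V.
Then the unloaded second divider: V_B = V_A × R4/(R3+R4) = 1.714 × 0.6486 = 1.112 V.

V_B ≈ 1.11 V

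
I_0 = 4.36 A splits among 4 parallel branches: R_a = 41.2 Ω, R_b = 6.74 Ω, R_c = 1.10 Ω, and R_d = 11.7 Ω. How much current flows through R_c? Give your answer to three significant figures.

I ≈ 3.40 A

Total conductance ΣG = 1/41.2 + 1/6.74 + 1/1.10 + 1/11.7 = 1.167 (units of 1/Ω).
By the current-divider rule, I = I_0 · G_k/ΣG = 4.36 × 0.7789 = 3.396 A.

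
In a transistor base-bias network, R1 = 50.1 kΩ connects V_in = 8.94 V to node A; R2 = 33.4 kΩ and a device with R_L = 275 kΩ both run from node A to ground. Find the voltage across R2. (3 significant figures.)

First combine the lower leg with the load: R2 ‖ R_L = 29.78 kΩ.
Voltage divider with the loaded lower leg: V_out = 8.94 × 29.78/(50.1 + 29.78) = 8.94 × 0.3728 = 3.333 V.

V_out ≈ 3.33 V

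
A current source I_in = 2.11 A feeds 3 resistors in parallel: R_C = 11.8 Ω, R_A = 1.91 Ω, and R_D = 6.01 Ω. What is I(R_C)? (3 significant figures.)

ΣG = 1/11.8 + 1/1.91 + 1/6.01 = 0.7747.
By the current-divider rule, I = I_in · G_k/ΣG = 2.11 × 0.1094 = 0.2308 A.

I ≈ 0.231 A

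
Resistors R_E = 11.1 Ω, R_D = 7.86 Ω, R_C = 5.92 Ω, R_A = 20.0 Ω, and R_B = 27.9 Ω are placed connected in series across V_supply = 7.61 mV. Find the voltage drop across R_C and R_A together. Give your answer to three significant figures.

ΣR = 11.1 + 7.86 + 5.92 + 20.0 + 27.9 = 72.78 Ω.
R_{R_C..R_A} = 5.92 + 20.0 = 25.92 Ω.
By the voltage-divider rule, V = 7.61 × 25.92/72.78 = 2.710 mV.

V ≈ 2.71 mV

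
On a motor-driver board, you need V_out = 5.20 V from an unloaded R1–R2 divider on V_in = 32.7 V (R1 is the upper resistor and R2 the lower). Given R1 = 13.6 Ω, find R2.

R2 ≈ 2.57 Ω

V_out/V_in = R2/(R1+R2) = 0.1590.
So R2 = R1 · V_out/(V_in − V_out) = 13.6 × 5.20/(32.7 − 5.20) = 13.6 × 0.1891 = 2.572 Ω.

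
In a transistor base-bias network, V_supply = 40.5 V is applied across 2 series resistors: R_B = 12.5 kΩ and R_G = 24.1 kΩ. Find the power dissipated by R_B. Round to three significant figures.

Series current I = V_supply/ΣR = 40.5/36.60 = 1.107 mA.
V(R_B) = I·R = 13.83 V; P = V·I = 13.83 × 1.107 = 15.31 mW.

P ≈ 15.3 mW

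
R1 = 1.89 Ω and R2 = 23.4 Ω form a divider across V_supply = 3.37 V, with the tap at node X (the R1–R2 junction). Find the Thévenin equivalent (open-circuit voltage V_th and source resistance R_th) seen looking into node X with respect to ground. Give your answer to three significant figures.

With X open, the divider is unloaded: V_th = 3.37 × 23.4/25.29 = 3.118 V.
Looking into X with the source shorted: R_th = R1·R2/(R1+R2) = 1.890 × 23.4/25.29 = 1.749 Ω.

V_th ≈ 3.12 V, R_th ≈ 1.75 Ω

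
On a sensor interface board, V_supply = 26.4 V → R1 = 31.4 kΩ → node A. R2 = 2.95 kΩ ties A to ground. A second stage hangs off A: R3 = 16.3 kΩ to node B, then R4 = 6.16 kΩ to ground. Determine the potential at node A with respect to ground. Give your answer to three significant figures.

The second stage (R3 + R4 = 22.46 kΩ) loads node A in parallel with R2.
R2 ‖ (R3+R4) = 2.608 kΩ.
First divider: V_A = V_supply · 2.608/(31.4 + 2.608) = 2.024 V.

V_A ≈ 2.02 V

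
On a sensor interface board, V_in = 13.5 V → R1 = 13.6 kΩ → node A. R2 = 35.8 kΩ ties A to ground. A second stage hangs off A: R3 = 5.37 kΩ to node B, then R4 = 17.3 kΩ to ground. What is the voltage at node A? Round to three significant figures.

V_A ≈ 6.82 V

Node A sees R2 in parallel with the series input of stage 2, R3 + R4 = 22.67 kΩ.
R2 ‖ (R3+R4) = 13.88 kΩ.
V_A = 13.5 × 13.88/(13.6 + 13.88) = 6.819 V.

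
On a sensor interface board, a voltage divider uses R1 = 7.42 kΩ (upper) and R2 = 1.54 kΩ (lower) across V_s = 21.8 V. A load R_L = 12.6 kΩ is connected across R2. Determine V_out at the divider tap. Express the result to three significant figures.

First combine the lower leg with the load: R2 ‖ R_L = 1.372 kΩ.
Then V_out = V_s · R2'/(R1 + R2') = 21.8 × 1.372/8.792 = 3.402 V.

V_out ≈ 3.40 V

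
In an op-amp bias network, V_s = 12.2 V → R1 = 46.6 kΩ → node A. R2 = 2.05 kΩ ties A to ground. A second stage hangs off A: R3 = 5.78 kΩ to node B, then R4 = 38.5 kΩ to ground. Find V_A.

Looking into the second stage from A: R3 + R4 = 44.28 kΩ appears in parallel with R2.
R2 ‖ (R3+R4) = 1.959 kΩ.
V_A = 12.2 × 1.959/(46.6 + 1.959) = 0.4923 V.

V_A ≈ 0.492 V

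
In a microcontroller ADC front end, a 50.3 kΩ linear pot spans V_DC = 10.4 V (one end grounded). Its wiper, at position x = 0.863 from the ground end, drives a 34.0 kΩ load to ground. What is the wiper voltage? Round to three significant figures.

V_out ≈ 7.64 V

Lower segment x·R_p = 43.41 kΩ; upper segment (1−x)·R_p = 6.891 kΩ.
Lower segment in parallel with the load: 43.41 ‖ 34.0 = 19.07 kΩ.
Then V_out = V_DC · 19.07/(6.891 + 19.07) = 7.639 V.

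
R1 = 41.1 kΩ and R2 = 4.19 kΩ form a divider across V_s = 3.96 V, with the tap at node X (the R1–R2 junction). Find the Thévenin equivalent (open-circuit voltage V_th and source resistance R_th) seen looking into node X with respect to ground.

Open-circuit (no load on X): V_th = V_s · R2/(R1 + R2) = 3.96 × 4.19/(41.10 + 4.19) = 0.3664 V.
With V_s suppressed (replaced by a short), R_th = R1 ‖ R2 = (41.10 × 4.19)/(41.10 + 4.19) = 3.802 kΩ.

V_th ≈ 0.366 V, R_th ≈ 3.80 kΩ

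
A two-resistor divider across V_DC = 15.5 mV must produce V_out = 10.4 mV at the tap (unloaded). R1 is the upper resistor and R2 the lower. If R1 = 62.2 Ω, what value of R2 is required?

R2 ≈ 127 Ω

V_out/V_DC = R2/(R1+R2) = 0.6710.
Rearranging, R2 = R1·k/(1−k) = 62.2 × 2.039 = 126.8 Ω.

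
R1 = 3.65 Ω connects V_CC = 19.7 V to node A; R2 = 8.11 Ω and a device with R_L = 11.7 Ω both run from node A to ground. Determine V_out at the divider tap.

V_out ≈ 11.2 V

R2 ‖ R_L = (8.11 × 11.7)/(8.11 + 11.7) = 4.790 Ω.
Now apply the divider: V_out = 19.7 × 0.5675 = 11.18 V.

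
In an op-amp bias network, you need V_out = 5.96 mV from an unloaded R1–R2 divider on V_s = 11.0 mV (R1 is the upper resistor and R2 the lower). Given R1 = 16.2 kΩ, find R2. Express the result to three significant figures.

The divider ratio is R2/(R1+R2) = 5.96/11.0 = 0.5418.
Rearranging, R2 = R1·k/(1−k) = 16.2 × 1.183 = 19.16 kΩ.

R2 ≈ 19.2 kΩ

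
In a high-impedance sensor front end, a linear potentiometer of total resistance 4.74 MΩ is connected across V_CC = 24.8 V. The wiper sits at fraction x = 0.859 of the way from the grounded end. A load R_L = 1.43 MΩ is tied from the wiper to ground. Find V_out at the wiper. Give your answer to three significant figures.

V_out ≈ 15.2 V

Split the track: R_lower = x·R_p = 4.072 MΩ, R_upper = (1−x)·R_p = 0.6683 MΩ.
R_L loads the lower segment: effective lower R = 1.058 MΩ.
Then V_out = V_CC · 1.058/(0.6683 + 1.058) = 15.20 V.
(Unloaded: V_out = x·V_CC = 21.3 V.)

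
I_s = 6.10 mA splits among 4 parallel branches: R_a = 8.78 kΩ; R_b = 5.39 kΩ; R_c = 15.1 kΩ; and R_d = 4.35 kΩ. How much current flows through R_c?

I ≈ 0.678 mA

Total conductance ΣG = 1/8.78 + 1/5.39 + 1/15.1 + 1/4.35 = 0.5955 (units of 1/kΩ).
Current divider: I(R_c) = I_s · G_k/ΣG = 6.10 × (0.06623/0.5955) = 6.10 × 0.1112 = 0.6783 mA.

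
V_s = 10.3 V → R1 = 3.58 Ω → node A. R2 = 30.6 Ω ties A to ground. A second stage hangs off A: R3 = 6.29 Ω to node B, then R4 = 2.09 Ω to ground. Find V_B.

V_B ≈ 1.66 V

Node A sees R2 in parallel with the series input of stage 2, R3 + R4 = 8.380 Ω.
R2 ‖ (R3+R4) = 6.578 Ω.
So V_A = 10.3 × 0.6476 = 6.670 V.
Stage 2 is unloaded, so V_B = V_A · R4/(R3+R4) = 6.670 × 2.09/8.380 = 1.664 V.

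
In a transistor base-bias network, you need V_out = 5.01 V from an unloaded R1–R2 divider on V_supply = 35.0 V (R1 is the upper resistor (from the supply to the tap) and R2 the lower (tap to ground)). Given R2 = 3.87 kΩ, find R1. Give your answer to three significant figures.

The divider ratio is R2/(R1+R2) = 5.01/35.0 = 0.1431.
So R1 = R2 · (V_supply/V_out − 1) = 3.87 × (35.0/5.01 − 1) = 3.87 × 5.986 = 23.17 kΩ.

R1 ≈ 23.2 kΩ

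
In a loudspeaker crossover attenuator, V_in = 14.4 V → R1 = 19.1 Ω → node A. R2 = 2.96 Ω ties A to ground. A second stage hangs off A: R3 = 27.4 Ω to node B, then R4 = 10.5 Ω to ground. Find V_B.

V_B ≈ 0.501 V

The second stage (R3 + R4 = 37.90 Ω) loads node A in parallel with R2.
Effective lower resistance at A: R2 ‖ 37.90 = 2.746 Ω.
First divider: V_A = V_in · 2.746/(19.1 + 2.746) = 1.810 V.
Then the unloaded second divider: V_B = V_A × R4/(R3+R4) = 1.810 × 0.2770 = 0.5014 V.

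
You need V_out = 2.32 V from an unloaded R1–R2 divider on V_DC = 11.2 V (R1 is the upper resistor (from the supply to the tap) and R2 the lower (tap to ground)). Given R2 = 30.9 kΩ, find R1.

R1 ≈ 118 kΩ

V_out/V_DC = R2/(R1+R2) = 0.2071.
R1 = R2·(1/k − 1) = 30.9 × 3.828 = 118.3 kΩ.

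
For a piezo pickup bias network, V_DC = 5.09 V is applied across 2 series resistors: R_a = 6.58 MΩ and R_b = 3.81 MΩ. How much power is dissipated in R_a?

P ≈ 1.58 µW

Series current I = V_DC/ΣR = 5.09/10.39 = 0.4899 µA.
V(R_a) = I·R = 3.224 V; P = V·I = 3.224 × 0.4899 = 1.579 µW.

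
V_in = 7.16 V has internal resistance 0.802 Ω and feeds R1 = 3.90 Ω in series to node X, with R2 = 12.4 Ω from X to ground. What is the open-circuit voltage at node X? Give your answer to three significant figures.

V_th ≈ 5.19 V

R1' = 0.802 + 3.90 = 4.702 Ω (source resistance + R1).
With X open, the divider is unloaded: V_th = 7.16 × 12.4/17.10 = 5.191 V.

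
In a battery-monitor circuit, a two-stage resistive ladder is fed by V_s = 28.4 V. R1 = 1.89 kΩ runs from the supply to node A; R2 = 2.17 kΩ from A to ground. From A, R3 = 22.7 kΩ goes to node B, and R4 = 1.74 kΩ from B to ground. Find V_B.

The second stage (R3 + R4 = 24.44 kΩ) loads node A in parallel with R2.
R2 ‖ (R3+R4) = 1.993 kΩ.
First divider: V_A = V_s · 1.993/(1.89 + 1.993) = 14.58 V.
V_B = V_A × 0.07119 = 1.038 V.

V_B ≈ 1.04 V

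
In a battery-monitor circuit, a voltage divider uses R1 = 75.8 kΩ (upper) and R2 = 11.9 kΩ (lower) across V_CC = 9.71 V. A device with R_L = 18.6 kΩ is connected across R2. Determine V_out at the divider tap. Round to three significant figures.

The load sits in parallel with R2, giving an effective lower resistance R2' = R2·R_L/(R2+R_L) = 7.257 kΩ.
Voltage divider with the loaded lower leg: V_out = 9.71 × 7.257/(75.8 + 7.257) = 9.71 × 0.08737 = 0.8484 V.

V_out ≈ 0.848 V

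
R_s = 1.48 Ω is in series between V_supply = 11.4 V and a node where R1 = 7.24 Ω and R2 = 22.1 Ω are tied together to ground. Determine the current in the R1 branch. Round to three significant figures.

I ≈ 1.24 A

Combine the parallel branches: R_p = (1/7.24 + 1/22.1)⁻¹ = 5.453 Ω.
V_A by voltage divider: V_A = 11.4 × 5.453/(1.48 + 5.453) = 8.967 V.
I(R1) = V_A / R1 = 8.967/7.24 = 1.238 A.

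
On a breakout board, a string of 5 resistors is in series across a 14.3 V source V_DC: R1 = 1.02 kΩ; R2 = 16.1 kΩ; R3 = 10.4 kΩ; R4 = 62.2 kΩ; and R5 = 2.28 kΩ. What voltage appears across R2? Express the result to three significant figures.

Total series resistance ΣR = 1.02 + 16.1 + 10.4 + 62.2 + 2.28 = 92.00 kΩ.
V = V_DC · R/ΣR = 14.3 × 0.1750 = 2.503 V.

V ≈ 2.50 V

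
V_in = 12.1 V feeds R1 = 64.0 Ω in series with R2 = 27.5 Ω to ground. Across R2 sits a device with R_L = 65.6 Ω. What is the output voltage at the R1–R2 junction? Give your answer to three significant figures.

First combine the lower leg with the load: R2 ‖ R_L = 19.38 Ω.
Then V_out = V_in · R2'/(R1 + R2') = 12.1 × 19.38/83.38 = 2.812 V.
(Unloaded it would be 3.64 V; the load pulls it down.)

V_out ≈ 2.81 V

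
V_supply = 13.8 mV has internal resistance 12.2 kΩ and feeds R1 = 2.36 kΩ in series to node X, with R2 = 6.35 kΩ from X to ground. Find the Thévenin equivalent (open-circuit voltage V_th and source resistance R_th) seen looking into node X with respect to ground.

V_th ≈ 4.19 mV, R_th ≈ 4.42 kΩ

R1' = 12.2 + 2.36 = 14.56 kΩ (source resistance + R1).
With X open, the divider is unloaded: V_th = 13.8 × 6.35/20.91 = 4.191 mV.
Looking into X with the source shorted: R_th = R1'·R2/(R1'+R2) = 14.56 × 6.35/20.91 = 4.422 kΩ.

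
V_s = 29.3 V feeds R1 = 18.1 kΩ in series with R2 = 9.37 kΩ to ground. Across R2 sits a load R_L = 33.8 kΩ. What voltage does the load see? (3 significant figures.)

First combine the lower leg with the load: R2 ‖ R_L = 7.336 kΩ.
Now apply the divider: V_out = 29.3 × 0.2884 = 8.451 V.
(Unloaded it would be 9.99 V; the load pulls it down.)

V_out ≈ 8.45 V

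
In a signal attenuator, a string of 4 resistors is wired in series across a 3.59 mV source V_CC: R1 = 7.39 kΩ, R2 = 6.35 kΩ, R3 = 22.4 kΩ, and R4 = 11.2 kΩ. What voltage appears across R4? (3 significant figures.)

V ≈ 0.849 mV

Total series resistance ΣR = 7.39 + 6.35 + 22.4 + 11.2 = 47.34 kΩ.
Voltage divider: V = V_CC · (11.20 / 47.34) = 3.59 × 0.2366 = 0.8493 mV.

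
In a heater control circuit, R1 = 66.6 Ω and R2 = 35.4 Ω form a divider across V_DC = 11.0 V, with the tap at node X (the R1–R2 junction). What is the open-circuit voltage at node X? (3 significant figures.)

V_th ≈ 3.82 V

Open-circuit (no load on X): V_th = V_DC · R2/(R1 + R2) = 11.0 × 35.4/(66.60 + 35.4) = 3.818 V.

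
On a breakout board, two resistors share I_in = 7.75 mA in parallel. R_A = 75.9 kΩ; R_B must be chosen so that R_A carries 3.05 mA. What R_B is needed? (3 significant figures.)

Two-branch current divider: I_A = I_in · R_B/(R_A + R_B).
3.05/7.75 = R_B/(R_A + R_B) → R_B = R_A · (0.3935)/(1 − 0.3935) = 75.9 × 0.6489 = 49.25 kΩ.

R_B ≈ 49.3 kΩ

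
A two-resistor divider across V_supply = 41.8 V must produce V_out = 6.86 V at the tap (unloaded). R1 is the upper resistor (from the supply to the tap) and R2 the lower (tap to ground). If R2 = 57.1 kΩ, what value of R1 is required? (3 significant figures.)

V_out/V_supply = R2/(R1+R2) = 0.1641.
Rearranging, R1 = R2·(1−k)/k = 57.1 × 5.093 = 290.8 kΩ.

R1 ≈ 291 kΩ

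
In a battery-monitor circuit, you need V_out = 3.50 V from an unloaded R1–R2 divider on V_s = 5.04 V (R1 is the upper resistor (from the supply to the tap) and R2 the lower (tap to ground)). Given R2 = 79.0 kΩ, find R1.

R1 ≈ 34.8 kΩ

V_out/V_s = R2/(R1+R2) = 0.6944.
So R1 = R2 · (V_s/V_out − 1) = 79.0 × (5.04/3.50 − 1) = 79.0 × 0.4400 = 34.76 kΩ.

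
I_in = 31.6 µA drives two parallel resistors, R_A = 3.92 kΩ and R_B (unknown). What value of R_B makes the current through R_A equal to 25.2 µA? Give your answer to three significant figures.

In a two-way split, I_A/I_in = R_B/(R_A + R_B).
With f = 0.7975, R_B = R_A · f/(1−f) = 3.92 × 3.937 = 15.43 kΩ.

R_B ≈ 15.4 kΩ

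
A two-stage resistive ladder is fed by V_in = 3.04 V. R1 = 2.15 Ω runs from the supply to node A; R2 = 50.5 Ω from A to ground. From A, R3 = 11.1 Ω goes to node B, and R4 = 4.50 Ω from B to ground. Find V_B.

The second stage (R3 + R4 = 15.60 Ω) loads node A in parallel with R2.
R2 ‖ (R3+R4) = 11.92 Ω.
First divider: V_A = V_in · 11.92/(2.15 + 11.92) = 2.575 V.
V_B = V_A × 0.2885 = 0.7429 V.

V_B ≈ 0.743 V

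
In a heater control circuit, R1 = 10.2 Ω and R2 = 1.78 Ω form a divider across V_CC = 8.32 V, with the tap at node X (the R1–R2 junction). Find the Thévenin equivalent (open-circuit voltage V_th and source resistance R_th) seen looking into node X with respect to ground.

V_th ≈ 1.24 V, R_th ≈ 1.52 Ω

Open-circuit (no load on X): V_th = V_CC · R2/(R1 + R2) = 8.32 × 1.78/(10.20 + 1.78) = 1.236 V.
Zeroing V_CC shorts the top of R1 to ground, so R_th = R1 ‖ R2 = 1.516 Ω.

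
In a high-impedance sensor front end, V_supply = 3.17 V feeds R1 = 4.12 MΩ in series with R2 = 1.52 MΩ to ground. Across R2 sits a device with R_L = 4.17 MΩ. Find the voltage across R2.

The load sits in parallel with R2, giving an effective lower resistance R2' = R2·R_L/(R2+R_L) = 1.114 MΩ.
Then V_out = V_supply · R2'/(R1 + R2') = 3.17 × 1.114/5.234 = 0.6747 V.

V_out ≈ 0.675 V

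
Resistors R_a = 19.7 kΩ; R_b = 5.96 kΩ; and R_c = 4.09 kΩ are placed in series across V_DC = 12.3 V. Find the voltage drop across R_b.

Series total: ΣR = 19.7 + 5.96 + 4.09 = 29.75 kΩ.
V = V_DC · R/ΣR = 12.3 × 0.2003 = 2.464 V.

V ≈ 2.46 V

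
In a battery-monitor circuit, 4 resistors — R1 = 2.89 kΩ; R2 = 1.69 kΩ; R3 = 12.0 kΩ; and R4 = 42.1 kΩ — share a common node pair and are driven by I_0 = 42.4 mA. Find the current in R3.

I ≈ 3.38 mA

ΣG = 1/2.89 + 1/1.69 + 1/12.0 + 1/42.1 = 1.045.
Current divider: I(R3) = I_0 · G_k/ΣG = 42.4 × (0.08333/1.045) = 42.4 × 0.07976 = 3.382 mA.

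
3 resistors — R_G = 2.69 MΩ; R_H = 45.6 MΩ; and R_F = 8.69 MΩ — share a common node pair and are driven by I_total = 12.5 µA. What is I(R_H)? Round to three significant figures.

Total conductance ΣG = 1/2.69 + 1/45.6 + 1/8.69 = 0.5088 (units of 1/MΩ).
By the current-divider rule, I = I_total · G_k/ΣG = 12.5 × 0.04311 = 0.5388 µA.

I ≈ 0.539 µA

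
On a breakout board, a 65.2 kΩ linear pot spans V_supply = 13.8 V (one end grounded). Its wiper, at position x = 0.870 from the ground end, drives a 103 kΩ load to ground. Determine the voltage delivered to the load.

V_out ≈ 11.2 V

The pot divides into 8.476 kΩ above the wiper and 56.72 kΩ below.
(x·R_p) ‖ R_L = 36.58 kΩ.
Then V_out = V_supply · 36.58/(8.476 + 36.58) = 11.20 V.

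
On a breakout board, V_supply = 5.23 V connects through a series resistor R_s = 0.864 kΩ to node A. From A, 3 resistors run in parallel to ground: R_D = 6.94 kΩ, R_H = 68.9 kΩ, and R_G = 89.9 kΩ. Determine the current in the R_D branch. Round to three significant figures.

I ≈ 0.657 mA

Combine the parallel branches: R_p = (1/6.94 + 1/68.9 + 1/89.9)⁻¹ = 5.892 kΩ.
Node voltage V_A = V_supply · R_p/(R_s + R_p) = 5.23 × 0.8721 = 4.561 V.
Branch current I = V_A/R_D = 4.561/6.94 = 0.6572 mA.
(Equivalently: I_total = 0.7742 mA, then current-divider fraction G_k/ΣG = 0.8490.)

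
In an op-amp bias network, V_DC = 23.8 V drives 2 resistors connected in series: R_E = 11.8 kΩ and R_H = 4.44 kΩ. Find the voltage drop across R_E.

V ≈ 17.3 V

Total series resistance ΣR = 11.8 + 4.44 = 16.24 kΩ.
V = V_DC · R/ΣR = 23.8 × 0.7266 = 17.29 V.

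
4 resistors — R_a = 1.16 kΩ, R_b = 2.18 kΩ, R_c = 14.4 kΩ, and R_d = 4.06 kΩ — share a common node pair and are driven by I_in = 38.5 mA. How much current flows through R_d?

I ≈ 5.79 mA

Conductances: ΣG = 1/1.16 + 1/2.18 + 1/14.4 + 1/4.06 = 1.637 (1/kΩ).
R_d takes the fraction G_k/ΣG = 0.2463/1.637 = 0.1505, so I = 38.5 × 0.1505 = 5.794 mA.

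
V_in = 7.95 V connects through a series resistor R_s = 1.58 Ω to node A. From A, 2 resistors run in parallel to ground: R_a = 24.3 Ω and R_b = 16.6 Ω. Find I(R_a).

I ≈ 0.282 A

Combine the parallel branches: R_p = (1/24.3 + 1/16.6)⁻¹ = 9.863 Ω.
Node voltage V_A = V_in · R_p/(R_s + R_p) = 7.95 × 0.8619 = 6.852 V.
I(R_a) = V_A / R_a = 6.852/24.3 = 0.2820 A.
(Check via current divider: I_total = 0.6948 A; share G_k/ΣG = 0.4059 → same result.)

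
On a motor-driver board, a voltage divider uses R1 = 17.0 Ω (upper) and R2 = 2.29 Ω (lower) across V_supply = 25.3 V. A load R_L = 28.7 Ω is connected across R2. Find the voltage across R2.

R2 ‖ R_L = (2.29 × 28.7)/(2.29 + 28.7) = 2.121 Ω.
Voltage divider with the loaded lower leg: V_out = 25.3 × 2.121/(17.0 + 2.121) = 25.3 × 0.1109 = 2.806 V.

V_out ≈ 2.81 V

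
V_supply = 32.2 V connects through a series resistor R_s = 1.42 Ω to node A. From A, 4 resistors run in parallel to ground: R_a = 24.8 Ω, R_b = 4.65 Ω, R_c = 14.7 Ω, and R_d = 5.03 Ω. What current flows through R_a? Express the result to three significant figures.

Parallel bank: R_p = 1/(1/24.8 + 1/4.65 + 1/14.7 + 1/5.03) = 1.915 Ω.
Node voltage V_A = V_supply · R_p/(R_s + R_p) = 32.2 × 0.5742 = 18.49 V.
I(R_a) = V_A / R_a = 18.49/24.8 = 0.7455 A.

I ≈ 0.746 A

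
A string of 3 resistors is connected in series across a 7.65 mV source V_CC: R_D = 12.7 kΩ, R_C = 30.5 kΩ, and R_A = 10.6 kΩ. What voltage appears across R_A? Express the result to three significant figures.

V ≈ 1.51 mV

ΣR = 12.7 + 30.5 + 10.6 = 53.80 kΩ.
V = V_CC · R/ΣR = 7.65 × 0.1970 = 1.507 mV.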